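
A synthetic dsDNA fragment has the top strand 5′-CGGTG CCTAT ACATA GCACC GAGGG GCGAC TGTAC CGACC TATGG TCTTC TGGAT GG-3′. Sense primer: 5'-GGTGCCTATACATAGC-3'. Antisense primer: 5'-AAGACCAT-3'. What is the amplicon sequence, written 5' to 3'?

The forward primer matches the template at positions 2–17.
Reverse complement of the reverse primer: ATGGTCTT. This occurs on the top strand at positions 42–49.
The product is the template from position 2 through 49 (48 bp).

5'-GGTGCCTATACATAGCACCGAGGGGCGACTGTACCGACCTATGGTCTT-3'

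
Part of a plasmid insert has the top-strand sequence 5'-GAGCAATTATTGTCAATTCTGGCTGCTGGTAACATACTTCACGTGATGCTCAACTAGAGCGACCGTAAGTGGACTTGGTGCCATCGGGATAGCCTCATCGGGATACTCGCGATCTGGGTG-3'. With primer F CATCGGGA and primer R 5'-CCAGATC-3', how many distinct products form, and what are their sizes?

The forward primer CATCGGGA matches the top strand at positions 82–89, 96–103.
The reverse primer's reverse complement is GATCTGG, matching at positions 111–117.
Each forward site pairs with the reverse site to give a product ending at position 117: sizes 36, 22 bp.

Two products: 36 bp, 22 bp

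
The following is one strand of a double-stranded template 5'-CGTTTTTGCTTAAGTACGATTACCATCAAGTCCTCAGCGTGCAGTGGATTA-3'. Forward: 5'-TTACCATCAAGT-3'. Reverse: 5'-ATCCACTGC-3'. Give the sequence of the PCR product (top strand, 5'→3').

5'-TTACCATCAAGTCCTCAGCGTGCAGTGGAT-3'

Forward primer TTACCATCAAGT is found on the top strand at positions 20–31.
Taking the reverse complement of ATCCACTGC gives GCAGTGGAT, found at positions 41–49 on the template; the primer anneals here to the top strand with its 3' end pointing upstream.
The product is the template from position 20 through 49 (30 bp).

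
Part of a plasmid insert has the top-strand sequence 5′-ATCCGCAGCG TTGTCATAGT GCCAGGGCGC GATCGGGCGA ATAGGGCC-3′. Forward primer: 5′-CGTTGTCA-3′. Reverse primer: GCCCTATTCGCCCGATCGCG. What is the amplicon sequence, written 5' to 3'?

5'-CGTTGTCATAGTGCCAGGGCGCGATCGGGCGAATAGGGC-3'

Scanning the template, CGTTGTCA occurs at positions 9–16; this primer anneals to the bottom strand there with its 3' end pointing downstream.
The reverse primer's reverse complement is CGCGATCGGGCGAATAGGGC, which matches the template at positions 28–47.
The product is the template from position 9 through 47 (39 bp).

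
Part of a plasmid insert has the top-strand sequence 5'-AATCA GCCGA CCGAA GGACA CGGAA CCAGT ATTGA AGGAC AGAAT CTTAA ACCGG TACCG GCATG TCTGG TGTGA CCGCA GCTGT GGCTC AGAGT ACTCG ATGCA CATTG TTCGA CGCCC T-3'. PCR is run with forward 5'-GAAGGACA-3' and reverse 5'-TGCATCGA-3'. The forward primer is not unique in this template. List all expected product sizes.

The forward primer GAAGGACA matches the top strand at positions 13–20, 34–41.
The reverse primer's reverse complement is TCGATGCA, matching at positions 98–105.
Each forward site pairs with the reverse site to give a product ending at position 105: sizes 93, 72 bp.

93 bp, 72 bp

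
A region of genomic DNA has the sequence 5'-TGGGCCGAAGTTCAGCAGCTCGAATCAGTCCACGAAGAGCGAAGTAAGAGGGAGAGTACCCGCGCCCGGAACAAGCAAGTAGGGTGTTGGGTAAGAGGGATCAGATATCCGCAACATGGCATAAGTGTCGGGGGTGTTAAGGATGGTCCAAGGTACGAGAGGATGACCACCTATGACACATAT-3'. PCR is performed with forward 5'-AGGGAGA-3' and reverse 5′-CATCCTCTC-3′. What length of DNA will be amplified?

117 bp

Scanning the template, AGGGAGA occurs at positions 49–55; this primer anneals to the bottom strand there with its 3' end pointing downstream.
Taking the reverse complement of CATCCTCTC gives GAGAGGATG, found at positions 157–165 on the template; the primer anneals here to the top strand with its 3' end pointing upstream.
Product length = (reverse-primer end) − (forward-primer start) + 1 = 165 − 49 + 1 = 117 bp.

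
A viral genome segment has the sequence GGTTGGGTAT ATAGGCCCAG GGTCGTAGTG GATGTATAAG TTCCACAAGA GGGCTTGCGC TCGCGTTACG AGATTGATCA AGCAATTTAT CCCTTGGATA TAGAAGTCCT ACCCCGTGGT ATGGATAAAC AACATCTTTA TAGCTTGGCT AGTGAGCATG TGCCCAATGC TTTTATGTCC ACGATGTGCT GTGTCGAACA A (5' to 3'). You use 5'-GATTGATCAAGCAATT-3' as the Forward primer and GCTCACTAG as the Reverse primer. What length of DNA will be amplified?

Forward primer GATTGATCAAGCAATT is found on the top strand at positions 72–87.
The reverse primer's reverse complement is CTAGTGAGC, which matches the template at positions 149–157.
Amplicon spans positions 72–157: 86 bp.

86 bp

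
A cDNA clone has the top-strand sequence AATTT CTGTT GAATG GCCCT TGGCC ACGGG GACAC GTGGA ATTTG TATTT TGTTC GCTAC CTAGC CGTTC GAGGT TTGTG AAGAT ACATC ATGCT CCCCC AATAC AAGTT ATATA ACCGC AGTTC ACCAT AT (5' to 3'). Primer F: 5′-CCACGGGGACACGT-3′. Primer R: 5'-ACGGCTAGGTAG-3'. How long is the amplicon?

45 bp

The forward primer matches the template at positions 24–37.
Reverse complement of the reverse primer: CTACCTAGCCGT. This occurs on the top strand at positions 57–68.
Product length = (reverse-primer end) − (forward-primer start) + 1 = 68 − 24 + 1 = 45 bp.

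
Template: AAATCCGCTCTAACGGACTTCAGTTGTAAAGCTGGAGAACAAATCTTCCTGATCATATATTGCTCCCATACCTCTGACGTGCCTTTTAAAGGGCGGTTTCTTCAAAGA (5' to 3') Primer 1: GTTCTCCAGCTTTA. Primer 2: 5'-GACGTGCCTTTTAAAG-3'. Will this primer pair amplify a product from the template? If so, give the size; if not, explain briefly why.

No product — the primers' 3' ends point away from each other.

Primer 1 (GTTCTCCAGCTTTA) has reverse complement TAAAGCTGGAGAAC, which matches the top strand at positions 27–40; primer 1 anneals to the top strand there with its 3' end pointing upstream toward position 27.
Primer 2 (GACGTGCCTTTTAAAG) matches the top strand directly at positions 76–91; it anneals to the bottom strand with its 3' end pointing downstream toward position 91.
The 3' ends diverge (primer 1 extends toward position 1, primer 2 toward position 108), so the primers never converge on a shared product.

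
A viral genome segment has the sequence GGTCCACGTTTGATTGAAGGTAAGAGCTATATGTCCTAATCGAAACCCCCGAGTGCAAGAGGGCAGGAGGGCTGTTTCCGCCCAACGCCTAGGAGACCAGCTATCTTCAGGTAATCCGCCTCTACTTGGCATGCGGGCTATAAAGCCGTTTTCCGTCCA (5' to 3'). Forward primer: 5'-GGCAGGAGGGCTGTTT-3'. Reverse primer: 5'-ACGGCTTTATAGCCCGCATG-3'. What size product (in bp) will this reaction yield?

Forward primer GGCAGGAGGGCTGTTT is found on the top strand at positions 62–77.
Taking the reverse complement of ACGGCTTTATAGCCCGCATG gives CATGCGGGCTATAAAGCCGT, found at positions 130–149 on the template; the primer anneals here to the top strand with its 3' end pointing upstream.
Product length = (reverse-primer end) − (forward-primer start) + 1 = 149 − 62 + 1 = 88 bp.

88 bp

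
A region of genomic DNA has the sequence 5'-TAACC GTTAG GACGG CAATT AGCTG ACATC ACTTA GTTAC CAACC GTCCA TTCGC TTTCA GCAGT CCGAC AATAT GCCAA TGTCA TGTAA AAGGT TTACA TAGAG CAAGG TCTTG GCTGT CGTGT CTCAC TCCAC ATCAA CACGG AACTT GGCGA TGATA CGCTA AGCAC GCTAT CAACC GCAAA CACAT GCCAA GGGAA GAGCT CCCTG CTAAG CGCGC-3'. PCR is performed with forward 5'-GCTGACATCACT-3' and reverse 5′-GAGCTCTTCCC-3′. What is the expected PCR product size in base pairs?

185 bp

Forward primer GCTGACATCACT is found on the top strand at positions 22–33.
Reverse complement of the reverse primer: GGGAAGAGCTC. This occurs on the top strand at positions 196–206.
Amplicon spans positions 22–206: 185 bp.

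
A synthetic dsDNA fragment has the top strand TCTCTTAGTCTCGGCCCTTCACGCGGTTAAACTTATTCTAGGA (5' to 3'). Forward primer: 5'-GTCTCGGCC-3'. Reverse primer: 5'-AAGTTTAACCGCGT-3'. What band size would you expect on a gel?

27 bp

The forward primer matches the template at positions 8–16.
The reverse primer's reverse complement is ACGCGGTTAAACTT, which matches the template at positions 21–34.
The product runs from position 8 to position 34, so its length is 34 − 8 + 1 = 27 bp.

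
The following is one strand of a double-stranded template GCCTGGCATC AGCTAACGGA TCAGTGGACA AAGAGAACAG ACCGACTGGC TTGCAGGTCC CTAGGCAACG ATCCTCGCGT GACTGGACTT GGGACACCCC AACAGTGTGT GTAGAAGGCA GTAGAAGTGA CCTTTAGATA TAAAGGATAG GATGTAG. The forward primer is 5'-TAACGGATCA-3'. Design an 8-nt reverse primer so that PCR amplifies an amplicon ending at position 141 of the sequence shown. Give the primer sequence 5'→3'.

The forward primer binds at positions 14–23; the product's 3' end on the top strand is position 141.
The reverse primer anneals to the top strand over positions 134–141, i.e. to TTAGATAT.
Its sequence written 5'→3' is the reverse complement: ATATCTAA.

5'-ATATCTAA-3'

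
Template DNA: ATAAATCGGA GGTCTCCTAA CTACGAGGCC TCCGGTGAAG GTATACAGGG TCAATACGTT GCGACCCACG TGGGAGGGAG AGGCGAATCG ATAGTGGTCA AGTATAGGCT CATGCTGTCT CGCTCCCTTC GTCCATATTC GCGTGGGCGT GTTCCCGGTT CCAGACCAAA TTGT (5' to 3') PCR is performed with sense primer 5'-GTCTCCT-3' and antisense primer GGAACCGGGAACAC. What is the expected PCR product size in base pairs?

151 bp

Forward primer GTCTCCT is found on the top strand at positions 12–18.
The reverse primer's reverse complement is GTGTTCCCGGTTCC, which matches the template at positions 149–162.
The product runs from position 12 to position 162, so its length is 162 − 12 + 1 = 151 bp.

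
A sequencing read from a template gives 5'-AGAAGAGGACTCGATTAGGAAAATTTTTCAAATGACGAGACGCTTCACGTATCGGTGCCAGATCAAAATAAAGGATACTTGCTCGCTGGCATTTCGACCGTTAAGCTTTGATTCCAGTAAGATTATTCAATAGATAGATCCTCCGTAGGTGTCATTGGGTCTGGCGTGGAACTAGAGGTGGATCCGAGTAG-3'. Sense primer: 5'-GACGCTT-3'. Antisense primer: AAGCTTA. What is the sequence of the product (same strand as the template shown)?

5'-GACGCTTCACGTATCGGTGCCAGATCAAAATAAAGGATACTTGCTCGCTGGCATTTCGACCGTTAAGCTT-3'

Forward primer GACGCTT is found on the top strand at positions 39–45.
Reverse complement of the reverse primer: TAAGCTT. This occurs on the top strand at positions 102–108.
The product is the template from position 39 through 108 (70 bp).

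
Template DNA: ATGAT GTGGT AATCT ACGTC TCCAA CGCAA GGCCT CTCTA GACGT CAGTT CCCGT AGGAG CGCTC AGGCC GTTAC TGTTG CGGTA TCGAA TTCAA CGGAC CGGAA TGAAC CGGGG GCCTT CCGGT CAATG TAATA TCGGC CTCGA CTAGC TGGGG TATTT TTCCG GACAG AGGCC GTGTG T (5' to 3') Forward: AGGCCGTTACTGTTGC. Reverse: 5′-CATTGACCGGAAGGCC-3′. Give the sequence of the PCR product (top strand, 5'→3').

5'-AGGCCGTTACTGTTGCGGTATCGAATTCAACGGACCGGAATGAACCGGGGGCCTTCCGGTCAATG-3'

Forward primer AGGCCGTTACTGTTGC is found on the top strand at positions 66–81.
The reverse primer's reverse complement is GGCCTTCCGGTCAATG, which matches the template at positions 115–130.
The product is the template from position 66 through 130 (65 bp).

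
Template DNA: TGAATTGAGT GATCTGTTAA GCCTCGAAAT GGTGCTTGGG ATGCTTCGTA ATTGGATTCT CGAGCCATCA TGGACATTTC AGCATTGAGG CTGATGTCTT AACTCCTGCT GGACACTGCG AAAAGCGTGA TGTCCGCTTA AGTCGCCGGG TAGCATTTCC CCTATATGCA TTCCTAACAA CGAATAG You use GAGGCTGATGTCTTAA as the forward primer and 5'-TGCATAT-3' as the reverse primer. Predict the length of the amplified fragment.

84 bp

Scanning the template, GAGGCTGATGTCTTAA occurs at positions 87–102; this primer anneals to the bottom strand there with its 3' end pointing downstream.
Reverse complement of the reverse primer: ATATGCA. This occurs on the top strand at positions 164–170.
Product length = (reverse-primer end) − (forward-primer start) + 1 = 170 − 87 + 1 = 84 bp.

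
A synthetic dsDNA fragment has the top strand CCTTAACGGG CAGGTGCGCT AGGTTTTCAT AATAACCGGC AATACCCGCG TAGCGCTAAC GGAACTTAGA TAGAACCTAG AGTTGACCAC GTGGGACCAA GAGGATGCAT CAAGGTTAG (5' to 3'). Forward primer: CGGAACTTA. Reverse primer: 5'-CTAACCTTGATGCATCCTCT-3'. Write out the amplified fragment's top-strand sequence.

5'-CGGAACTTAGATAGAACCTAGAGTTGACCACGTGGGACCAAGAGGATGCATCAAGGTTAG-3'

Scanning the template, CGGAACTTA occurs at positions 60–68; this primer anneals to the bottom strand there with its 3' end pointing downstream.
Taking the reverse complement of CTAACCTTGATGCATCCTCT gives AGAGGATGCATCAAGGTTAG, found at positions 100–119 on the template; the primer anneals here to the top strand with its 3' end pointing upstream.
The product is the template from position 60 through 119 (60 bp).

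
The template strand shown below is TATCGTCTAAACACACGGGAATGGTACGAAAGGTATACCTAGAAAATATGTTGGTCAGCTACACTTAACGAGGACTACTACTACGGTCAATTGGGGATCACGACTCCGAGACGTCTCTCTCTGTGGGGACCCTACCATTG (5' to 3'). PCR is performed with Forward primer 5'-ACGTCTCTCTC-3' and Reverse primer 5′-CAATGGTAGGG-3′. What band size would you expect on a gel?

30 bp

The forward primer matches the template at positions 111–121.
Reverse complement of the reverse primer: CCCTACCATTG. This occurs on the top strand at positions 130–140.
Amplicon spans positions 111–140: 30 bp.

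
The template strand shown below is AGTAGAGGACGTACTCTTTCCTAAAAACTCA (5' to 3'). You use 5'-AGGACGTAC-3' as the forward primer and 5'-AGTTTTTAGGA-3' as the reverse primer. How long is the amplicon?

24 bp

The forward primer matches the template at positions 6–14.
Taking the reverse complement of AGTTTTTAGGA gives TCCTAAAAACT, found at positions 19–29 on the template; the primer anneals here to the top strand with its 3' end pointing upstream.
Amplicon spans positions 6–29: 24 bp.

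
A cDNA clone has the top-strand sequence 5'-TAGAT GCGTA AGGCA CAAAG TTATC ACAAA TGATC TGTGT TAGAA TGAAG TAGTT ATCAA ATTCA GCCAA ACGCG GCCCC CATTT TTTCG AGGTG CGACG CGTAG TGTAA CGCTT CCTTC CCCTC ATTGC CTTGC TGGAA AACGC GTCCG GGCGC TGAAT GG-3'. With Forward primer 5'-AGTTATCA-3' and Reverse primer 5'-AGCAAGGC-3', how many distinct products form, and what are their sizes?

Two products: 118 bp, 85 bp

The forward primer AGTTATCA matches the top strand at positions 19–26, 52–59.
The reverse primer's reverse complement is GCCTTGCT, matching at positions 129–136.
Each forward site pairs with the reverse site to give a product ending at position 136: sizes 118, 85 bp.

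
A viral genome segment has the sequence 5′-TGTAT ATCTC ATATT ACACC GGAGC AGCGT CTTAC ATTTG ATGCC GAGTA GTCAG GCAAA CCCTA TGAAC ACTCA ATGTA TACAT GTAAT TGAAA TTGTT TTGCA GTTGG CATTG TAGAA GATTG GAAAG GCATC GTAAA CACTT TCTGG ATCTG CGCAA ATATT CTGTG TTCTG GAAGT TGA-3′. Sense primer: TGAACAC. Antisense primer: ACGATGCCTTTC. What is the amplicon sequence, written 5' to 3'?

The forward primer matches the template at positions 66–72.
Reverse complement of the reverse primer: GAAAGGCATCGT. This occurs on the top strand at positions 126–137.
The product is the template from position 66 through 137 (72 bp).

5'-TGAACACTCAATGTATACATGTAATTGAAATTGTTTTGCAGTTGGCATTGTAGAAGATTGGAAAGGCATCGT-3'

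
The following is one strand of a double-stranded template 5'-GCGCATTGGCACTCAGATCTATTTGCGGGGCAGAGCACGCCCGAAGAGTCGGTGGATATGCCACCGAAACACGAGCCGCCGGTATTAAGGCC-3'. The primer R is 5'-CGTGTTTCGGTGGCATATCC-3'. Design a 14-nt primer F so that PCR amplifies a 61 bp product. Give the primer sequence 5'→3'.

The reverse primer's reverse complement GGATATGCCACCGAAACACG matches the template at positions 54–73, so the product ends at position 73.
A 61 bp product then starts at position 73 − 61 + 1 = 13.
The forward primer is identical to the top strand there: TCAGATCTATTTGC.

5'-TCAGATCTATTTGC-3'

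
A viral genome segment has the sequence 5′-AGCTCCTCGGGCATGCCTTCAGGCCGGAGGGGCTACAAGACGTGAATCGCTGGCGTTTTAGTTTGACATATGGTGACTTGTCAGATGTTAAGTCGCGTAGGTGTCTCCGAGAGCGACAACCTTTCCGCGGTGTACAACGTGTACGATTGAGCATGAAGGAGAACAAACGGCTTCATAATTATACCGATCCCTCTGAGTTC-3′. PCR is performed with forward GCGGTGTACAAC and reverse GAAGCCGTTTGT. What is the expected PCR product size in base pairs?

48 bp

Scanning the template, GCGGTGTACAAC occurs at positions 127–138; this primer anneals to the bottom strand there with its 3' end pointing downstream.
Taking the reverse complement of GAAGCCGTTTGT gives ACAAACGGCTTC, found at positions 163–174 on the template; the primer anneals here to the top strand with its 3' end pointing upstream.
Amplicon spans positions 127–174: 48 bp.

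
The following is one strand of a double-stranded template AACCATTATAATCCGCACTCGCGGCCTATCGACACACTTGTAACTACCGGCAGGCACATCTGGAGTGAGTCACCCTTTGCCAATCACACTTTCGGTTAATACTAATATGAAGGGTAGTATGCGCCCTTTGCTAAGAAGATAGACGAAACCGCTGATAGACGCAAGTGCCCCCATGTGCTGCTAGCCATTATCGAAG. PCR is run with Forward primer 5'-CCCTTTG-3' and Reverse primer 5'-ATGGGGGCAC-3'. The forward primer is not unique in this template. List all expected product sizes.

102 bp, 51 bp

The forward primer CCCTTTG matches the top strand at positions 73–79, 124–130.
The reverse primer's reverse complement is GTGCCCCCAT, matching at positions 165–174.
Each forward site pairs with the reverse site to give a product ending at position 174: sizes 102, 51 bp.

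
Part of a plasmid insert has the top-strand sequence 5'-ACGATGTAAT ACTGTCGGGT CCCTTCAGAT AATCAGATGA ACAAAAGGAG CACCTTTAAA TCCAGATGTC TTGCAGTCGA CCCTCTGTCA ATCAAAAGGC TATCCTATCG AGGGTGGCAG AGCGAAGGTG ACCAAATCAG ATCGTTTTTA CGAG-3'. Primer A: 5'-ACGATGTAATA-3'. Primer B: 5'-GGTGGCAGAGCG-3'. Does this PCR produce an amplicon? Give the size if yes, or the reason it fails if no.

No product — both primers anneal to the same strand and extend in the same direction.

Primer A (ACGATGTAATA) matches the top strand at positions 1–11 (3' end points downstream).
Primer B (GGTGGCAGAGCG) also matches the top strand directly, at positions 113–124 — its reverse complement CGCTCTGCCACC is not present.
Both primers anneal to the bottom strand with 3' ends pointing the same way, so neither can prime synthesis back toward the other.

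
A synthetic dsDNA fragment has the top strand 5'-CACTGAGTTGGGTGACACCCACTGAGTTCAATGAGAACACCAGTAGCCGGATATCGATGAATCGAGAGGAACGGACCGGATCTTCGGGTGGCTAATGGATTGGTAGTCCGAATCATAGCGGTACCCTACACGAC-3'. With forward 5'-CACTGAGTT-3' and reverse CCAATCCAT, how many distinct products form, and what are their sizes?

Two products: 103 bp, 84 bp

The forward primer CACTGAGTT matches the top strand at positions 1–9, 20–28.
The reverse primer's reverse complement is ATGGATTGG, matching at positions 95–103.
Each forward site pairs with the reverse site to give a product ending at position 103: sizes 103, 84 bp.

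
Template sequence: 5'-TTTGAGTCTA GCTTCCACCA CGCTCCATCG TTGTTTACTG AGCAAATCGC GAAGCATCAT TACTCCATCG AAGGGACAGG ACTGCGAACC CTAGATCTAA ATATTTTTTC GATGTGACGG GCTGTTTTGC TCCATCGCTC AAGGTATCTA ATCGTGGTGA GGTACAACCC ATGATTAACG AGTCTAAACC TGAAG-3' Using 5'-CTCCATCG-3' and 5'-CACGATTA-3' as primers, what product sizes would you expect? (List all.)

The forward primer CTCCATCG matches the top strand at positions 23–30, 63–70, 130–137.
The reverse primer's reverse complement is TAATCGTG, matching at positions 149–156.
Each forward site pairs with the reverse site to give a product ending at position 156: sizes 134, 94, 27 bp.

134 bp, 94 bp, 27 bp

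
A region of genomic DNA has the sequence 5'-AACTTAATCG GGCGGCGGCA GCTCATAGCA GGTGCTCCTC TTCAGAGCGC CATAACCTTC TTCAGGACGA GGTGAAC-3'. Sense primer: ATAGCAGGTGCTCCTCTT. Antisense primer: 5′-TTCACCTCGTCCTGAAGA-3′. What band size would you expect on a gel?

52 bp

Forward primer ATAGCAGGTGCTCCTCTT is found on the top strand at positions 25–42.
The reverse primer's reverse complement is TCTTCAGGACGAGGTGAA, which matches the template at positions 59–76.
The product runs from position 25 to position 76, so its length is 76 − 25 + 1 = 52 bp.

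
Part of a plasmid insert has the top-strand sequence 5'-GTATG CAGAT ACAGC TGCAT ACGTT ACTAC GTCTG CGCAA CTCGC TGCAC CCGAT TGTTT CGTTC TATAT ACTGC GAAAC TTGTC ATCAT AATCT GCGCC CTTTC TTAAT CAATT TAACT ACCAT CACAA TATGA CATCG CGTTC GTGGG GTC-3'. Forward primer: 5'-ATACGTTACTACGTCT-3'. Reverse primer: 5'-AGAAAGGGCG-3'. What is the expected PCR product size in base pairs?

88 bp

Forward primer ATACGTTACTACGTCT is found on the top strand at positions 19–34.
Reverse complement of the reverse primer: CGCCCTTTCT. This occurs on the top strand at positions 97–106.
The product runs from position 19 to position 106, so its length is 106 − 19 + 1 = 88 bp.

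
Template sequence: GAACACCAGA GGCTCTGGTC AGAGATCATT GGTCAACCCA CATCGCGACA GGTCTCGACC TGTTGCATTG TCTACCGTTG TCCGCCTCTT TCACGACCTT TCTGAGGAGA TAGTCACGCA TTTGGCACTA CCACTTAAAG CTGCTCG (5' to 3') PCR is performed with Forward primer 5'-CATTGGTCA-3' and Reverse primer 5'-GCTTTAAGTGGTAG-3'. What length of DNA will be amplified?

Forward primer CATTGGTCA is found on the top strand at positions 27–35.
The reverse primer's reverse complement is CTACCACTTAAAGC, which matches the template at positions 128–141.
Amplicon spans positions 27–141: 115 bp.

115 bp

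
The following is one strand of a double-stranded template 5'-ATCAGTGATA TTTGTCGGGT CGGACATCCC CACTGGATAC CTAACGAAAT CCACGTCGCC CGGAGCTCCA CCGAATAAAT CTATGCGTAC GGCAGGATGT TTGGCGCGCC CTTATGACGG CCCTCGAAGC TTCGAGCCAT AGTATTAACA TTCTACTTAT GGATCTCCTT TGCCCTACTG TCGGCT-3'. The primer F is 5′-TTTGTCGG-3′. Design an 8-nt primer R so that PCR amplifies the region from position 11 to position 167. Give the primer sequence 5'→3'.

The product's 3' end on the top strand is position 167.
The reverse primer anneals to the top strand over positions 160–167, i.e. to TGGATCTC.
Its sequence written 5'→3' is the reverse complement: GAGATCCA.

5'-GAGATCCA-3'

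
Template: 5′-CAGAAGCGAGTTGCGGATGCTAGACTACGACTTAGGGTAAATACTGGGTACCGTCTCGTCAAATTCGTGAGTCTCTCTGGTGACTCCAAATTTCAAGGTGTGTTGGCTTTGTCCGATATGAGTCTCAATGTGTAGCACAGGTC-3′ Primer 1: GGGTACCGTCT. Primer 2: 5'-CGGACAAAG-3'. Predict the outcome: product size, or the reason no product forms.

Yes — a 70 bp product.

Primer 1 (GGGTACCGTCT) matches the top strand at positions 46–56; it acts as a forward primer.
Primer 2's reverse complement is CTTTGTCCG, matching the top strand at positions 107–115; it acts as a reverse primer.
The 3' ends face each other across positions 46–115, giving a 70 bp product.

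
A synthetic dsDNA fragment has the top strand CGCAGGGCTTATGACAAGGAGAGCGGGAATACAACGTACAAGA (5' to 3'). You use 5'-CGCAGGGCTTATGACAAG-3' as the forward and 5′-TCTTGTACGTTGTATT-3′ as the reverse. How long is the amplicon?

The forward primer matches the template at positions 1–18.
The reverse primer's reverse complement is AATACAACGTACAAGA, which matches the template at positions 28–43.
Amplicon spans positions 1–43: 43 bp.

43 bp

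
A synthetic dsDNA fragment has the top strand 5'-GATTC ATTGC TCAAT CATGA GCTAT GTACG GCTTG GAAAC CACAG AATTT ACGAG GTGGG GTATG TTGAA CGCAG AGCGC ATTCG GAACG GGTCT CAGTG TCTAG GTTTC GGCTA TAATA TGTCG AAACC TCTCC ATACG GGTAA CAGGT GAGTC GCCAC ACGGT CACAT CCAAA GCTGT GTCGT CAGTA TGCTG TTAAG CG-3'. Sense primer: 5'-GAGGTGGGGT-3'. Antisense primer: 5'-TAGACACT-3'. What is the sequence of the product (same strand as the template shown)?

5'-GAGGTGGGGTATGTTGAACGCAGAGCGCATTCGGAACGGGTCTCAGTGTCTA-3'

The forward primer matches the template at positions 53–62.
Taking the reverse complement of TAGACACT gives AGTGTCTA, found at positions 97–104 on the template; the primer anneals here to the top strand with its 3' end pointing upstream.
The product is the template from position 53 through 104 (52 bp).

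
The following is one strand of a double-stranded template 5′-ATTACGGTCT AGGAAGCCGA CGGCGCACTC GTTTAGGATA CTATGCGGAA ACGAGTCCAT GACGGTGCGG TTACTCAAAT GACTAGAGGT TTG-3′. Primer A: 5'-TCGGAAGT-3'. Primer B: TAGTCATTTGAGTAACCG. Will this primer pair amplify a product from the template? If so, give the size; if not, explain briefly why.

No product — primer A has no binding site in the template.

Primer A (TCGGAAGT) does not match the top strand, and its reverse complement ACTTCCGA does not match either.
With no annealing site for primer A, no amplification occurs.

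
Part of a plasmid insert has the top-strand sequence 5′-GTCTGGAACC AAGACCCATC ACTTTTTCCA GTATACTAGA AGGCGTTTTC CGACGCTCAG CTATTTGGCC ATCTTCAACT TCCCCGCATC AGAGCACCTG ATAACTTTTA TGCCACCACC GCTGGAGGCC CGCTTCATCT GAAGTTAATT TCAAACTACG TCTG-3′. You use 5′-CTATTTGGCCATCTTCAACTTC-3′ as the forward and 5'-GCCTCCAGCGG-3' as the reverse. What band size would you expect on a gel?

69 bp

Scanning the template, CTATTTGGCCATCTTCAACTTC occurs at positions 61–82; this primer anneals to the bottom strand there with its 3' end pointing downstream.
Taking the reverse complement of GCCTCCAGCGG gives CCGCTGGAGGC, found at positions 119–129 on the template; the primer anneals here to the top strand with its 3' end pointing upstream.
The product runs from position 61 to position 129, so its length is 129 − 61 + 1 = 69 bp.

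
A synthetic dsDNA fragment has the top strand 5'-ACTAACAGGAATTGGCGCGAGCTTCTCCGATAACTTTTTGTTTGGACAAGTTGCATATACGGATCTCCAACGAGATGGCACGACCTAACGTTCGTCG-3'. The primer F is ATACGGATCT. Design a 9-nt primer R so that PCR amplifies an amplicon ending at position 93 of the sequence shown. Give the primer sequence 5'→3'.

5'-GAACGTTAG-3'

The forward primer binds at positions 57–66; the product's 3' end on the top strand is position 93.
The reverse primer anneals to the top strand over positions 85–93, i.e. to CTAACGTTC.
Its sequence written 5'→3' is the reverse complement: GAACGTTAG.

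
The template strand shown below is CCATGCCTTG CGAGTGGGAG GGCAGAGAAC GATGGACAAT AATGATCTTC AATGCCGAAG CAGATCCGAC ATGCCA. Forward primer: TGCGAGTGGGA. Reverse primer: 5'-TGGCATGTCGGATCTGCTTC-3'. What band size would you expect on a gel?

68 bp

Forward primer TGCGAGTGGGA is found on the top strand at positions 9–19.
Taking the reverse complement of TGGCATGTCGGATCTGCTTC gives GAAGCAGATCCGACATGCCA, found at positions 57–76 on the template; the primer anneals here to the top strand with its 3' end pointing upstream.
Amplicon spans positions 9–76: 68 bp.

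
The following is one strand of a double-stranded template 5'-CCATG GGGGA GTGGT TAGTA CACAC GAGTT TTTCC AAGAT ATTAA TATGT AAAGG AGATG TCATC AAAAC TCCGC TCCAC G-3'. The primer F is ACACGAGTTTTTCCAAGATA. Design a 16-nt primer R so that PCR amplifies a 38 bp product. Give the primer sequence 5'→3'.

The forward primer binds at positions 22–41, so a 38 bp product ends at position 22 + 38 − 1 = 59.
The reverse primer anneals to the top strand over positions 44–59, i.e. to AATATGTAAAGGAGAT.
Its sequence written 5'→3' is the reverse complement: ATCTCCTTTACATATT.

5'-ATCTCCTTTACATATT-3'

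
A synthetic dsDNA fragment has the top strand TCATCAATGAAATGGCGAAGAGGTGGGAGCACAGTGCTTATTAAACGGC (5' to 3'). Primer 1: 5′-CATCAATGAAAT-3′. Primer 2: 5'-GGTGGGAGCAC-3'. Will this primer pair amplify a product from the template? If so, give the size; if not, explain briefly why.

No product — both primers anneal to the same strand and extend in the same direction.

Primer 1 (CATCAATGAAAT) matches the top strand at positions 2–13 (3' end points downstream).
Primer 2 (GGTGGGAGCAC) also matches the top strand directly, at positions 22–32 — its reverse complement GTGCTCCCACC is not present.
Both primers anneal to the bottom strand with 3' ends pointing the same way, so neither can prime synthesis back toward the other.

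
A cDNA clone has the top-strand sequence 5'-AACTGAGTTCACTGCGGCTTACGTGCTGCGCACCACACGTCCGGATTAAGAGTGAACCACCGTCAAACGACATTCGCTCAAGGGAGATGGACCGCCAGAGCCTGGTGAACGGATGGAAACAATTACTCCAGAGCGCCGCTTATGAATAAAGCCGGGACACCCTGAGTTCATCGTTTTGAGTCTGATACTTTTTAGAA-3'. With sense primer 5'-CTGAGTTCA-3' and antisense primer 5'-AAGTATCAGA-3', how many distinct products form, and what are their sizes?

Two products: 188 bp, 29 bp

The forward primer CTGAGTTCA matches the top strand at positions 3–11, 162–170.
The reverse primer's reverse complement is TCTGATACTT, matching at positions 181–190.
Each forward site pairs with the reverse site to give a product ending at position 190: sizes 188, 29 bp.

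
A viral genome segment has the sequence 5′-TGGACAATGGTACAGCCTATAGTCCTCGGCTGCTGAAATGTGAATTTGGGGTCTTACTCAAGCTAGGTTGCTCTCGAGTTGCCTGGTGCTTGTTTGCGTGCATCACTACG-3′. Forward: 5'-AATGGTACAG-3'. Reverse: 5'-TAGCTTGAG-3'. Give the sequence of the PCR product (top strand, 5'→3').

The forward primer matches the template at positions 6–15.
Reverse complement of the reverse primer: CTCAAGCTA. This occurs on the top strand at positions 57–65.
The product is the template from position 6 through 65 (60 bp).

5'-AATGGTACAGCCTATAGTCCTCGGCTGCTGAAATGTGAATTTGGGGTCTTACTCAAGCTA-3'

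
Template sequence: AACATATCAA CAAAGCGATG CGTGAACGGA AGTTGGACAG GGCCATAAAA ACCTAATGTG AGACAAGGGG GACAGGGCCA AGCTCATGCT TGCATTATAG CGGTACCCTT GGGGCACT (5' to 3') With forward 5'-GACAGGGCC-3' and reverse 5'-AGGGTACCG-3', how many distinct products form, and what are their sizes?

Two products: 74 bp, 39 bp

The forward primer GACAGGGCC matches the top strand at positions 36–44, 71–79.
The reverse primer's reverse complement is CGGTACCCT, matching at positions 101–109.
Each forward site pairs with the reverse site to give a product ending at position 109: sizes 74, 39 bp.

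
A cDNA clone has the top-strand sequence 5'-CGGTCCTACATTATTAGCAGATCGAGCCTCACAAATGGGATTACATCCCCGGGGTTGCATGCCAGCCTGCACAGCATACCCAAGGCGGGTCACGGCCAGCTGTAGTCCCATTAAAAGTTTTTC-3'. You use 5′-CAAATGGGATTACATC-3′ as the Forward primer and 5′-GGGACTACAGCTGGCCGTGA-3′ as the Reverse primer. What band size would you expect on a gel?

78 bp

Forward primer CAAATGGGATTACATC is found on the top strand at positions 32–47.
Taking the reverse complement of GGGACTACAGCTGGCCGTGA gives TCACGGCCAGCTGTAGTCCC, found at positions 90–109 on the template; the primer anneals here to the top strand with its 3' end pointing upstream.
Amplicon spans positions 32–109: 78 bp.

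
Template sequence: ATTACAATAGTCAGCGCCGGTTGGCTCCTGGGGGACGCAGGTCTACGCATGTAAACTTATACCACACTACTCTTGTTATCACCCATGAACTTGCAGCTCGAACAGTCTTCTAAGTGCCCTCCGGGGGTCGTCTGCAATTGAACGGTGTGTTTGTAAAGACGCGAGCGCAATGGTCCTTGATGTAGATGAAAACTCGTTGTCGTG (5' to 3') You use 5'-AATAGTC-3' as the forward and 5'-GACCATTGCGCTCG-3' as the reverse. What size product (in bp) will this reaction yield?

170 bp

Scanning the template, AATAGTC occurs at positions 6–12; this primer anneals to the bottom strand there with its 3' end pointing downstream.
Reverse complement of the reverse primer: CGAGCGCAATGGTC. This occurs on the top strand at positions 162–175.
The product runs from position 6 to position 175, so its length is 175 − 6 + 1 = 170 bp.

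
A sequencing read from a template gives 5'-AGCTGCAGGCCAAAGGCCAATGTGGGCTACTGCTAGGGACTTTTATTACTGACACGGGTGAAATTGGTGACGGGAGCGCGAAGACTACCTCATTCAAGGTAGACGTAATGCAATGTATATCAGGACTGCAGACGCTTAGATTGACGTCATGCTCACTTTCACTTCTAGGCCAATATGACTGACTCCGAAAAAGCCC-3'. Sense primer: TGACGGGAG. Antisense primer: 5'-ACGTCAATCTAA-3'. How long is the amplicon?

Scanning the template, TGACGGGAG occurs at positions 68–76; this primer anneals to the bottom strand there with its 3' end pointing downstream.
The reverse primer's reverse complement is TTAGATTGACGT, which matches the template at positions 136–147.
Amplicon spans positions 68–147: 80 bp.

80 bp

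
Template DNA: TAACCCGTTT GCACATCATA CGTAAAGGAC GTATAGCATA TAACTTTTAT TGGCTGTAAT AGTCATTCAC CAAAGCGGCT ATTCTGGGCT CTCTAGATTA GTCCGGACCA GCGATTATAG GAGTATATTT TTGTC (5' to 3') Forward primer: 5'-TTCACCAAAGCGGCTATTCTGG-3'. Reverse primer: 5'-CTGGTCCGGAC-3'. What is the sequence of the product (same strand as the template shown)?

Scanning the template, TTCACCAAAGCGGCTATTCTGG occurs at positions 66–87; this primer anneals to the bottom strand there with its 3' end pointing downstream.
Reverse complement of the reverse primer: GTCCGGACCAG. This occurs on the top strand at positions 101–111.
The product is the template from position 66 through 111 (46 bp).

5'-TTCACCAAAGCGGCTATTCTGGGCTCTCTAGATTAGTCCGGACCAG-3'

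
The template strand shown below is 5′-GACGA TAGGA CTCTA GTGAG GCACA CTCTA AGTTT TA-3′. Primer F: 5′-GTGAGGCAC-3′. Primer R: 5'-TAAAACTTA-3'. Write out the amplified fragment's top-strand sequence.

The forward primer matches the template at positions 16–24.
The reverse primer's reverse complement is TAAGTTTTA, which matches the template at positions 29–37.
The product is the template from position 16 through 37 (22 bp).

5'-GTGAGGCACACTCTAAGTTTTA-3'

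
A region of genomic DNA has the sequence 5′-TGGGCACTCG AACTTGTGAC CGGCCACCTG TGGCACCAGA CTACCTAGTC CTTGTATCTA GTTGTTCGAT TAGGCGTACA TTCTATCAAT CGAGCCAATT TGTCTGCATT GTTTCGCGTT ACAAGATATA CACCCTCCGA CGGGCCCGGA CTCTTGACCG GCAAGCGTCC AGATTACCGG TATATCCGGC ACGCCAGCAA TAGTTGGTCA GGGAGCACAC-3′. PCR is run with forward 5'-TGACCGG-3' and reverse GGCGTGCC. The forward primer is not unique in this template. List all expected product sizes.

179 bp, 41 bp

The forward primer TGACCGG matches the top strand at positions 17–23, 155–161.
The reverse primer's reverse complement is GGCACGCC, matching at positions 188–195.
Each forward site pairs with the reverse site to give a product ending at position 195: sizes 179, 41 bp.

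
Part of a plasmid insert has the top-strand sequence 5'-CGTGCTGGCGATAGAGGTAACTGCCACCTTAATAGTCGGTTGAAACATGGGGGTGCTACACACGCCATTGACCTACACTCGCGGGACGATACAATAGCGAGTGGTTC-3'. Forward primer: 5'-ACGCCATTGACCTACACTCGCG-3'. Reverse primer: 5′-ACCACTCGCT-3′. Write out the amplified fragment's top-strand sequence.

5'-ACGCCATTGACCTACACTCGCGGGACGATACAATAGCGAGTGGT-3'

The forward primer matches the template at positions 62–83.
Taking the reverse complement of ACCACTCGCT gives AGCGAGTGGT, found at positions 96–105 on the template; the primer anneals here to the top strand with its 3' end pointing upstream.
The product is the template from position 62 through 105 (44 bp).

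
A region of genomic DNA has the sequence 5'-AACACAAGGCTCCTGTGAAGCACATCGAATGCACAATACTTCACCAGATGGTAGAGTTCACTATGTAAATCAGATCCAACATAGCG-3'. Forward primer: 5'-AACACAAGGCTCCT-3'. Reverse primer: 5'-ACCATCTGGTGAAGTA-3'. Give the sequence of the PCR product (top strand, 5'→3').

5'-AACACAAGGCTCCTGTGAAGCACATCGAATGCACAATACTTCACCAGATGGT-3'

The forward primer matches the template at positions 1–14.
Reverse complement of the reverse primer: TACTTCACCAGATGGT. This occurs on the top strand at positions 37–52.
The product is the template from position 1 through 52 (52 bp).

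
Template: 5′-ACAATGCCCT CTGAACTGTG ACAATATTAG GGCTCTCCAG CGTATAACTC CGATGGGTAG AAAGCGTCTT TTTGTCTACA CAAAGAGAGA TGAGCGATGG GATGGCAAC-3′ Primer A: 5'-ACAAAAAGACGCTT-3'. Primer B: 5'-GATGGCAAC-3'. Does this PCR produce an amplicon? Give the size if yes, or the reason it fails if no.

No product — the primers' 3' ends point away from each other.

Primer A (ACAAAAAGACGCTT) has reverse complement AAGCGTCTTTTTGT, which matches the top strand at positions 62–75; primer A anneals to the top strand there with its 3' end pointing upstream toward position 62.
Primer B (GATGGCAAC) matches the top strand directly at positions 101–109; it anneals to the bottom strand with its 3' end pointing downstream toward position 109.
The 3' ends diverge (primer A extends toward position 1, primer B toward position 109), so the primers never converge on a shared product.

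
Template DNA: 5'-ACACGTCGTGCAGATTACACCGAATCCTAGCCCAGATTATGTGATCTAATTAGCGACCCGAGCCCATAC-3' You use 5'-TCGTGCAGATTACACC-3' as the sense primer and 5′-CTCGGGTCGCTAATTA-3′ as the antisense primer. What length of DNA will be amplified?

57 bp

Forward primer TCGTGCAGATTACACC is found on the top strand at positions 6–21.
The reverse primer's reverse complement is TAATTAGCGACCCGAG, which matches the template at positions 47–62.
The product runs from position 6 to position 62, so its length is 62 − 6 + 1 = 57 bp.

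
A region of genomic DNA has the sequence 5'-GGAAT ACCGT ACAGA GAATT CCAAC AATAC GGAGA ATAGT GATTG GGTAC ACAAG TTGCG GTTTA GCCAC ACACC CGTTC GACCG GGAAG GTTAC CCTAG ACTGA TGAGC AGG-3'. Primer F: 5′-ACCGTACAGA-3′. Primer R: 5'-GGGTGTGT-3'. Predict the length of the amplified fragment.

71 bp

Forward primer ACCGTACAGA is found on the top strand at positions 6–15.
Reverse complement of the reverse primer: ACACACCC. This occurs on the top strand at positions 69–76.
The product runs from position 6 to position 76, so its length is 76 − 6 + 1 = 71 bp.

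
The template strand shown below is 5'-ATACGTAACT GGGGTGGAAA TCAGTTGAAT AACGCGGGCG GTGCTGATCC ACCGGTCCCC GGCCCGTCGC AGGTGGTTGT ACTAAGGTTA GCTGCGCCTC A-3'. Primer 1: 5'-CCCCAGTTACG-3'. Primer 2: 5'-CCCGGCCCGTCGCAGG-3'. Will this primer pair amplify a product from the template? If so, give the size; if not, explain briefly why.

Primer 1 (CCCCAGTTACG) has reverse complement CGTAACTGGGG, which matches the top strand at positions 4–14; primer 1 anneals to the top strand there with its 3' end pointing upstream toward position 4.
Primer 2 (CCCGGCCCGTCGCAGG) matches the top strand directly at positions 58–73; it anneals to the bottom strand with its 3' end pointing downstream toward position 73.
The 3' ends diverge (primer 1 extends toward position 1, primer 2 toward position 101), so the primers never converge on a shared product.

No product — the primers' 3' ends point away from each other.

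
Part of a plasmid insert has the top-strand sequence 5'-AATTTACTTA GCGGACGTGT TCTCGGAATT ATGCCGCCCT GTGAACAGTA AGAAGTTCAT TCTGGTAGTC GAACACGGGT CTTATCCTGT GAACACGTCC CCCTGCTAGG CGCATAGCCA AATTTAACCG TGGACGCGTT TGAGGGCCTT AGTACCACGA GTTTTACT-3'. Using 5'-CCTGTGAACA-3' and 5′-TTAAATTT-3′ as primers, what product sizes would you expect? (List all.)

The forward primer CCTGTGAACA matches the top strand at positions 38–47, 86–95.
The reverse primer's reverse complement is AAATTTAA, matching at positions 120–127.
Each forward site pairs with the reverse site to give a product ending at position 127: sizes 90, 42 bp.

90 bp, 42 bp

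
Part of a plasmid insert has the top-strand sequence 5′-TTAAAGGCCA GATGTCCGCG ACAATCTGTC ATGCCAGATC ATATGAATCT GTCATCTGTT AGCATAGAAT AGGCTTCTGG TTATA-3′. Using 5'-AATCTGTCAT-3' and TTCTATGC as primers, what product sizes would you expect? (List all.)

The forward primer AATCTGTCAT matches the top strand at positions 23–32, 46–55.
The reverse primer's reverse complement is GCATAGAA, matching at positions 62–69.
Each forward site pairs with the reverse site to give a product ending at position 69: sizes 47, 24 bp.

47 bp, 24 bp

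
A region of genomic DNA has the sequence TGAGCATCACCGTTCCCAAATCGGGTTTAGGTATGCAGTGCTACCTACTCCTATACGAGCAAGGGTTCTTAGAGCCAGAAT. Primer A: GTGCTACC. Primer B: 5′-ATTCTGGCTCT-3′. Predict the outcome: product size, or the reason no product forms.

Yes — a 44 bp product.

Primer A (GTGCTACC) matches the top strand at positions 38–45; it acts as a forward primer.
Primer B's reverse complement is AGAGCCAGAAT, matching the top strand at positions 71–81; it acts as a reverse primer.
The 3' ends face each other across positions 38–81, giving a 44 bp product.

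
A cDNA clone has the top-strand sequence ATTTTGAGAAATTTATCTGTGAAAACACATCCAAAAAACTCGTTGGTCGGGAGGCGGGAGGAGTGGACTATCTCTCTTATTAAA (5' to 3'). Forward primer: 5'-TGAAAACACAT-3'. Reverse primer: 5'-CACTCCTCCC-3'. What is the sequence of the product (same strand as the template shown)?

5'-TGAAAACACATCCAAAAAACTCGTTGGTCGGGAGGCGGGAGGAGTG-3'

The forward primer matches the template at positions 20–30.
The reverse primer's reverse complement is GGGAGGAGTG, which matches the template at positions 56–65.
The product is the template from position 20 through 65 (46 bp).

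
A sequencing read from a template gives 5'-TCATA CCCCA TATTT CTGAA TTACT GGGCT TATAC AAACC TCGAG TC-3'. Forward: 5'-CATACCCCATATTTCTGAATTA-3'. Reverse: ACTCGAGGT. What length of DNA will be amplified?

The forward primer matches the template at positions 2–23.
Taking the reverse complement of ACTCGAGGT gives ACCTCGAGT, found at positions 38–46 on the template; the primer anneals here to the top strand with its 3' end pointing upstream.
Product length = (reverse-primer end) − (forward-primer start) + 1 = 46 − 2 + 1 = 45 bp.

45 bp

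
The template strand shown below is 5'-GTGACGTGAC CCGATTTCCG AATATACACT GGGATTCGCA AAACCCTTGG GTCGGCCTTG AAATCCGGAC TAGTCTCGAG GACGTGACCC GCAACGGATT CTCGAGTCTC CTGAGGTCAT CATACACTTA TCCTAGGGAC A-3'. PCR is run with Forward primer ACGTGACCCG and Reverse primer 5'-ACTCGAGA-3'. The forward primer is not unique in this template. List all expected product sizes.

The forward primer ACGTGACCCG matches the top strand at positions 4–13, 82–91.
The reverse primer's reverse complement is TCTCGAGT, matching at positions 100–107.
Each forward site pairs with the reverse site to give a product ending at position 107: sizes 104, 26 bp.

104 bp, 26 bp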